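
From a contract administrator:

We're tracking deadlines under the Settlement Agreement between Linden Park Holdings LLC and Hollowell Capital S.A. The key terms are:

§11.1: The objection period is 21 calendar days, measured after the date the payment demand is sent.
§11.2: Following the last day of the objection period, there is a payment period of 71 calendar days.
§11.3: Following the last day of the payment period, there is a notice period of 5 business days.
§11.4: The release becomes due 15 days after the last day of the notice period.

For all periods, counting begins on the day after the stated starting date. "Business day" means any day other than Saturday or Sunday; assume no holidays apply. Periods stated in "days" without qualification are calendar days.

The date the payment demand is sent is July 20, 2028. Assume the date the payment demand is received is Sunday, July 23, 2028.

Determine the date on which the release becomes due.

November 11, 2028

The last day of the objection period: 21 calendar days after July 20, 2028 is August 10, 2028.
Adding 71 calendar days to August 10, 2028 gives October 20, 2028, which is the last day of the payment period.
From Friday, October 20, 2028, 5 business days (Oct 23, Oct 24, Oct 25, Oct 26, Oct 27, skipping weekends) brings us to Friday, October 27, 2028, which is the last day of the notice period.
The date on which the release becomes due: 15 calendar days after October 27, 2028 is November 11, 2028.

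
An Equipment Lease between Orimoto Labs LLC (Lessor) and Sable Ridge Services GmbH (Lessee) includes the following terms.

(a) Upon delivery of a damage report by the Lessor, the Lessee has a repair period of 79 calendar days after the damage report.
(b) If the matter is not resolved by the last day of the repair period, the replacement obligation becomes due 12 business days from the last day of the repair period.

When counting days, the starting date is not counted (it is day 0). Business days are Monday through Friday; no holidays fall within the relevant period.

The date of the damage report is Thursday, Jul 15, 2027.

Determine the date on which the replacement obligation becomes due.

Oct 19, 2027

The last day of the repair period: 79 calendar days after Jul 15, 2027 is Oct 2, 2027.
From Saturday, Oct 2, 2027, 12 business days (Oct 4, Oct 5, Oct 6, Oct 7, …, Oct 15, Oct 18, Oct 19, skipping weekends) brings us to Tuesday, Oct 19, 2027, which is the date on which the replacement obligation becomes due.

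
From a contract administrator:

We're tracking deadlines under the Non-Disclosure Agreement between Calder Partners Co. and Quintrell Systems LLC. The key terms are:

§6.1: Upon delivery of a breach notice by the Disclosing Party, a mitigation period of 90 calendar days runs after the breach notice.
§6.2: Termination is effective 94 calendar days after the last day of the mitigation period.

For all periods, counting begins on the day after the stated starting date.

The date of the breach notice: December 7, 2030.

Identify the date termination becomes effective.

June 9, 2031

Adding 90 calendar days to December 7, 2030 gives March 7, 2031, which is the last day of the mitigation period.
The date termination becomes effective: 94 calendar days after March 7, 2031 is June 9, 2031.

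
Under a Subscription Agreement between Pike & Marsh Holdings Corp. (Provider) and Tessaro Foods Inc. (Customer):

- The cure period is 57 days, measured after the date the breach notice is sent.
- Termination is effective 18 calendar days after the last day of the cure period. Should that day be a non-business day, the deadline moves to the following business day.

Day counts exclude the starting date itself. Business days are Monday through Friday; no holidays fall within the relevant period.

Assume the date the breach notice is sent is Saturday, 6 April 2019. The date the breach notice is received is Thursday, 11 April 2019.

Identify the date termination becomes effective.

The last day of the cure period: 57 calendar days after 6 April 2019 is 2 June 2019.
Adding 18 calendar days to 2 June 2019 gives 20 June 2019, which is the date termination becomes effective. 20 June 2019 is a Thursday, so no roll-forward applies.

20 June 2019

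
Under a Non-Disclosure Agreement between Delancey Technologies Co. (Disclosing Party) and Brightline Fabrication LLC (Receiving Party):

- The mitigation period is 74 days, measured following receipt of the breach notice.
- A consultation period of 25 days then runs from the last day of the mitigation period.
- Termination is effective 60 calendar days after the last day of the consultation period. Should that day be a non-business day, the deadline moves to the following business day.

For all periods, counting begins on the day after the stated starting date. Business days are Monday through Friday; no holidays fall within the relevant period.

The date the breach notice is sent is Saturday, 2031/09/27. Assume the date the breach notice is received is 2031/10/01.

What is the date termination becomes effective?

The last day of the mitigation period: 74 calendar days after 2031/10/01 is 2031/12/14.
The last day of the consultation period: 25 calendar days after 2031/12/14 is 2032/01/08.
Adding 60 calendar days to 2032/01/08 gives 2032/03/08, which is the date termination becomes effective. 2032/03/08 is a Monday, so no roll-forward applies.

2032/03/08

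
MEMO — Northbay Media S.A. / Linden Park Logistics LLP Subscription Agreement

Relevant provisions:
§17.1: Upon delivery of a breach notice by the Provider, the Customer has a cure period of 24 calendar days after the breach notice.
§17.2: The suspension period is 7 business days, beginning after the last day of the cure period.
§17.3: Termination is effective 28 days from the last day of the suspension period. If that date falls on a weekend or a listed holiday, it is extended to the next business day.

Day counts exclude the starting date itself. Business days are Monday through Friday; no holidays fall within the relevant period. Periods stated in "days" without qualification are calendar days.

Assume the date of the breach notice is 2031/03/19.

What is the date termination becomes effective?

2031/05/20

Adding 24 calendar days to 2031/03/19 gives 2031/04/12, which is the last day of the cure period.
From Saturday, 2031/04/12, 7 business days (Apr 14, Apr 15, Apr 16, Apr 17, Apr 18, Apr 21, Apr 22, skipping weekends) brings us to Tuesday, 2031/04/22, which is the last day of the suspension period.
Adding 28 calendar days to 2031/04/22 gives 2031/05/20, which is the date termination becomes effective. 2031/05/20 is a Tuesday, so no roll-forward applies.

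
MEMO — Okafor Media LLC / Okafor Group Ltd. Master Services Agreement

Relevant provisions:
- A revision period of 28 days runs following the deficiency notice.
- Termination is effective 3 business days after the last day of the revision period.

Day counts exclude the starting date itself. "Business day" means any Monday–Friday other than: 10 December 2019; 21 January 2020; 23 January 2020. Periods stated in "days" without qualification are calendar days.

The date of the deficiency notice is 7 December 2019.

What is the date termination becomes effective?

The last day of the revision period: 7 December 2019 + 28 days = 4 January 2020.
From Saturday, 4 January 2020, 3 business days (Jan 6, Jan 7, Jan 8, skipping weekends) brings us to Wednesday, 8 January 2020, which is the date termination becomes effective.

8 January 2020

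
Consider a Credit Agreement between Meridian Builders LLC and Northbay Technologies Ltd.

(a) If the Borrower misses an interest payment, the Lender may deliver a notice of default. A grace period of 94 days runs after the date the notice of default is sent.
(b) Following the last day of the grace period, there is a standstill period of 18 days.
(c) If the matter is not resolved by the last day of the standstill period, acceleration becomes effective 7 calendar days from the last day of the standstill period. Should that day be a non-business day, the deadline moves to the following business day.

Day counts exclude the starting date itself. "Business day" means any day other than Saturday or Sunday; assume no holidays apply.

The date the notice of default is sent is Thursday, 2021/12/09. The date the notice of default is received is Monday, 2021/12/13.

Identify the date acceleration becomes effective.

2022/04/07

The last day of the grace period: 94 calendar days after 2021/12/09 is 2022/03/13.
The last day of the standstill period: 2022/03/13 + 18 days = 2022/03/31.
The date acceleration becomes effective: 2022/03/31 + 7 days = 2022/04/07. 2022/04/07 is a Thursday, so no roll-forward applies.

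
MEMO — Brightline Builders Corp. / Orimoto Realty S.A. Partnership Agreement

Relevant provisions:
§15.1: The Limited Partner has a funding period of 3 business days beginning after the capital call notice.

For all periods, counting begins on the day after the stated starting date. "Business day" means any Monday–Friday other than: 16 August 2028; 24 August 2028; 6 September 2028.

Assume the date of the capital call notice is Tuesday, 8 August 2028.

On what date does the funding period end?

The last day of the funding period: 3 business days after Tuesday, 8 August 2028, skipping weekends — Aug 9, Aug 10, Aug 11 — lands on Friday, 11 August 2028.

11 August 2028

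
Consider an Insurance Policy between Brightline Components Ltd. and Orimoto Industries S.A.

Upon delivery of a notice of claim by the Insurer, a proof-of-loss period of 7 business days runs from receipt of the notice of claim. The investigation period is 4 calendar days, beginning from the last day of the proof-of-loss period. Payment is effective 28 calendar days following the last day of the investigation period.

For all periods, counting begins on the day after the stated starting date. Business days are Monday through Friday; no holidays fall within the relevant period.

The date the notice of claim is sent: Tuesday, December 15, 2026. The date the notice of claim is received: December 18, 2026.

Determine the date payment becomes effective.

January 30, 2027

From Friday, December 18, 2026, 7 business days (Dec 21, Dec 22, Dec 23, Dec 24, Dec 25, Dec 28, Dec 29, skipping weekends) brings us to Tuesday, December 29, 2026, which is the last day of the proof-of-loss period.
The last day of the investigation period: 4 calendar days after December 29, 2026 is January 2, 2027.
The date payment becomes effective: January 2, 2027 + 28 days = January 30, 2027.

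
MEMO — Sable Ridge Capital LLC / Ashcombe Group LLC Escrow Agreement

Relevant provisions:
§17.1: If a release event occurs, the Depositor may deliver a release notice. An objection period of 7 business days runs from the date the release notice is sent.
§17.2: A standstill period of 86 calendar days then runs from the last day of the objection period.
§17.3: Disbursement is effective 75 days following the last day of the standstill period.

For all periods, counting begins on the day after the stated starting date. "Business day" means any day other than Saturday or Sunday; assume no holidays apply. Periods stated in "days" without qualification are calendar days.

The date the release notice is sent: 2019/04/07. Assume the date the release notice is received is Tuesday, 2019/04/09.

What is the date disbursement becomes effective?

The last day of the objection period: 7 business days after Sunday, 2019/04/07, skipping weekends — Apr 8, Apr 9, Apr 10, Apr 11, Apr 12, Apr 15, Apr 16 — lands on Tuesday, 2019/04/16.
The last day of the standstill period: 86 calendar days after 2019/04/16 is 2019/07/11.
Adding 75 calendar days to 2019/07/11 gives 2019/09/24, which is the date disbursement becomes effective.

2019/09/24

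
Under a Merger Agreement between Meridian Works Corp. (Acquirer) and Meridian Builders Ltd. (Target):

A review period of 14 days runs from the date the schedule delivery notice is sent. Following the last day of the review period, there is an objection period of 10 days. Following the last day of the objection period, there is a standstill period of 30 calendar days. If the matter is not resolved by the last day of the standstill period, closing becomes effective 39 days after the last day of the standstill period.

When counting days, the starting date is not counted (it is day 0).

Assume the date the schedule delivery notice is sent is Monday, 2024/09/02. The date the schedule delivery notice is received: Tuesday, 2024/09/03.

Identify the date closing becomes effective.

2024/12/04

The last day of the review period: 2024/09/02 + 14 days = 2024/09/16.
The last day of the objection period: 10 calendar days after 2024/09/16 is 2024/09/26.
Adding 30 calendar days to 2024/09/26 gives 2024/10/26, which is the last day of the standstill period.
Adding 39 calendar days to 2024/10/26 gives 2024/12/04, which is the date closing becomes effective.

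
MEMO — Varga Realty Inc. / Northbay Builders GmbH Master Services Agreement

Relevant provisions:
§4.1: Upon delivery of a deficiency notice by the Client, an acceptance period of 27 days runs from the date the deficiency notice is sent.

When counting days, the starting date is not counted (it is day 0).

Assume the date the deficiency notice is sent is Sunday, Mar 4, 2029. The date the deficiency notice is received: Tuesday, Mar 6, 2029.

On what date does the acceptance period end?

Mar 31, 2029

Adding 27 calendar days to Mar 4, 2029 gives Mar 31, 2029, which is the last day of the acceptance period.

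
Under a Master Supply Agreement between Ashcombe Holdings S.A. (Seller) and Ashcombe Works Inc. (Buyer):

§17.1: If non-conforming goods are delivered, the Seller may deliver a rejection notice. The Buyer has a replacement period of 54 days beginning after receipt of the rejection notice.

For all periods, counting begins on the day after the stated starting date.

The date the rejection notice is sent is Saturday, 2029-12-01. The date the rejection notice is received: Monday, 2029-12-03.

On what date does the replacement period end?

2030-01-26

Adding 54 calendar days to 2029-12-03 gives 2030-01-26, which is the last day of the replacement period.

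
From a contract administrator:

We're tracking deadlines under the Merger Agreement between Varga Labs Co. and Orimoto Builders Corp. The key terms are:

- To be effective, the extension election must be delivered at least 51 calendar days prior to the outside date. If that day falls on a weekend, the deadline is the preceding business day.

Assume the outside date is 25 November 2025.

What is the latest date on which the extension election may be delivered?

3 October 2025

Counting back 51 calendar days from 25 November 2025 gives 5 October 2025. That is a Sunday, so the deadline moves back to Friday, 3 October 2025.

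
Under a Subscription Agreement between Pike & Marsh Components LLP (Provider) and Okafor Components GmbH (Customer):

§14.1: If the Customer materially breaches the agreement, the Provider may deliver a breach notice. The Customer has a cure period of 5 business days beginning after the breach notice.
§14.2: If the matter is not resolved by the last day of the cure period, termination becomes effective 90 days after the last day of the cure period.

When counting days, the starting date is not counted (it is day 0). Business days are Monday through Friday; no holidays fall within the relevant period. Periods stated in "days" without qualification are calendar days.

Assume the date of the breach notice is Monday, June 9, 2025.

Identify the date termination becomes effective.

September 14, 2025

The last day of the cure period: counting 5 business days from Monday, June 9, 2025 (Jun 10, Jun 11, Jun 12, Jun 13, Jun 16, skipping weekends) reaches Monday, June 16, 2025.
The date termination becomes effective: June 16, 2025 + 90 days = September 14, 2025.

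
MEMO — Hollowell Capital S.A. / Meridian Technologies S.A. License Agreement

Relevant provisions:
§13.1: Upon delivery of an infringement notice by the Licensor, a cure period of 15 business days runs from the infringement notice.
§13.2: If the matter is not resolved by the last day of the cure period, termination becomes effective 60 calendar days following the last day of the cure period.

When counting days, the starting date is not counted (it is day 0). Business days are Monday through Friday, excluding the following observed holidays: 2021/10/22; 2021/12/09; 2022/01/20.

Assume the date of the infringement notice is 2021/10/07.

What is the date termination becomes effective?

2021/12/28

From Thursday, 2021/10/07, 15 business days (Oct 8, Oct 11, Oct 12, Oct 13, …, Oct 27, Oct 28, Oct 29, skipping weekends and the listed holiday on Oct 22) brings us to Friday, 2021/10/29, which is the last day of the cure period.
The date termination becomes effective: 2021/10/29 + 60 days = 2021/12/28.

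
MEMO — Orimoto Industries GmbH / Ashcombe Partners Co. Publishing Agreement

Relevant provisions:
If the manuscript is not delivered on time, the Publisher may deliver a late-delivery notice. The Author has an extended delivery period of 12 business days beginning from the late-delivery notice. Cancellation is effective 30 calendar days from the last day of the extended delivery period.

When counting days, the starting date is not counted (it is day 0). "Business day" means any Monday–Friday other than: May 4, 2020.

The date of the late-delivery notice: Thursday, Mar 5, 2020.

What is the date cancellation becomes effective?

From Thursday, Mar 5, 2020, 12 business days (Mar 6, Mar 9, Mar 10, Mar 11, …, Mar 19, Mar 20, Mar 23, skipping weekends) brings us to Monday, Mar 23, 2020, which is the last day of the extended delivery period.
The date cancellation becomes effective: Mar 23, 2020 + 30 days = Apr 22, 2020.

Apr 22, 2020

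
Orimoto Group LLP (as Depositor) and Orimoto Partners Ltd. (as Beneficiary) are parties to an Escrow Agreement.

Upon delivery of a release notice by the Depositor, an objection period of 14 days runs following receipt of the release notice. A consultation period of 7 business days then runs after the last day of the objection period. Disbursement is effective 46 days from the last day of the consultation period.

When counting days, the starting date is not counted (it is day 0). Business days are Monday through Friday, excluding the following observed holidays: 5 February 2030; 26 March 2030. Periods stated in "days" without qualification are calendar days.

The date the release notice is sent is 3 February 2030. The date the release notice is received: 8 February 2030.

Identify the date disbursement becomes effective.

The last day of the objection period: 14 calendar days after 8 February 2030 is 22 February 2030.
The last day of the consultation period: 7 business days after Friday, 22 February 2030, skipping weekends — Feb 25, Feb 26, Feb 27, Feb 28, Mar 1, Mar 4, Mar 5 — lands on Tuesday, 5 March 2030.
The date disbursement becomes effective: 46 calendar days after 5 March 2030 is 20 April 2030.

20 April 2030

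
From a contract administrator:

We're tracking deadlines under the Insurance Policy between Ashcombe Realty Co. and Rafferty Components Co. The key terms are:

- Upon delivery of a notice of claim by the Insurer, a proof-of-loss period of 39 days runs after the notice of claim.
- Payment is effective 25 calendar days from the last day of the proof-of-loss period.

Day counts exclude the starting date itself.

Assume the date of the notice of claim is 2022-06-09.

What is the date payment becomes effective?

The last day of the proof-of-loss period: 39 calendar days after 2022-06-09 is 2022-07-18.
The date payment becomes effective: 2022-07-18 + 25 days = 2022-08-12.

2022-08-12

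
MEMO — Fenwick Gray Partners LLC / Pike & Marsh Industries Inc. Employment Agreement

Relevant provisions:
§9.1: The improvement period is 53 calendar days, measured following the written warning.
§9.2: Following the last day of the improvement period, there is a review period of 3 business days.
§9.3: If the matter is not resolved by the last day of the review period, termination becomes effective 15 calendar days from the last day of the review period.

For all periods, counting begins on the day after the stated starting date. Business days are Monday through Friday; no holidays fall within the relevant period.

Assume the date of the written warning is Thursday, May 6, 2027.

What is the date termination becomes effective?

Adding 53 calendar days to May 6, 2027 gives Jun 28, 2027, which is the last day of the improvement period.
The last day of the review period: 3 business days after Monday, Jun 28, 2027, skipping weekends — Jun 29, Jun 30, Jul 1 — lands on Thursday, Jul 1, 2027.
The date termination becomes effective: Jul 1, 2027 + 15 days = Jul 16, 2027.

Jul 16, 2027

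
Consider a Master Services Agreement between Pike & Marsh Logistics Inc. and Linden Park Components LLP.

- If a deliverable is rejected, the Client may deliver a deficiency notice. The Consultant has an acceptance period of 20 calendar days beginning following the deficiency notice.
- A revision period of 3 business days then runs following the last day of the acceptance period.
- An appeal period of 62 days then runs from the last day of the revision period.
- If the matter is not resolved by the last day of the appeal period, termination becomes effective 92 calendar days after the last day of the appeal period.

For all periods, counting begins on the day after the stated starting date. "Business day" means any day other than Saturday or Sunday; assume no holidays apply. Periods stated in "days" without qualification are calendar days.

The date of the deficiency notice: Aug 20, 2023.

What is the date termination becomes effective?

The last day of the acceptance period: 20 calendar days after Aug 20, 2023 is Sep 9, 2023.
The last day of the revision period: counting 3 business days from Saturday, Sep 9, 2023 (Sep 11, Sep 12, Sep 13, skipping weekends) reaches Wednesday, Sep 13, 2023.
Adding 62 calendar days to Sep 13, 2023 gives Nov 14, 2023, which is the last day of the appeal period.
The date termination becomes effective: 92 calendar days after Nov 14, 2023 is Feb 14, 2024.

Feb 14, 2024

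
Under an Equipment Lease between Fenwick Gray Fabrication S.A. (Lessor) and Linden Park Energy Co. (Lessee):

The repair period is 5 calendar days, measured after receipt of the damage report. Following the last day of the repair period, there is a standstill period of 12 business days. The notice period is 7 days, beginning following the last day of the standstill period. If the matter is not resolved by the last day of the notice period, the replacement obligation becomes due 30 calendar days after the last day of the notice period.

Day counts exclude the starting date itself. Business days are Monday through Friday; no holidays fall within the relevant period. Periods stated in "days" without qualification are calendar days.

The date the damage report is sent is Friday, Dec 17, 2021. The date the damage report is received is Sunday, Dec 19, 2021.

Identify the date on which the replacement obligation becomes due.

Feb 17, 2022

The last day of the repair period: 5 calendar days after Dec 19, 2021 is Dec 24, 2021.
The last day of the standstill period: counting 12 business days from Friday, Dec 24, 2021 (Dec 27, Dec 28, Dec 29, Dec 30, …, Jan 7, Jan 10, Jan 11, skipping weekends) reaches Tuesday, Jan 11, 2022.
Adding 7 calendar days to Jan 11, 2022 gives Jan 18, 2022, which is the last day of the notice period.
The date on which the replacement obligation becomes due: Jan 18, 2022 + 30 days = Feb 17, 2022.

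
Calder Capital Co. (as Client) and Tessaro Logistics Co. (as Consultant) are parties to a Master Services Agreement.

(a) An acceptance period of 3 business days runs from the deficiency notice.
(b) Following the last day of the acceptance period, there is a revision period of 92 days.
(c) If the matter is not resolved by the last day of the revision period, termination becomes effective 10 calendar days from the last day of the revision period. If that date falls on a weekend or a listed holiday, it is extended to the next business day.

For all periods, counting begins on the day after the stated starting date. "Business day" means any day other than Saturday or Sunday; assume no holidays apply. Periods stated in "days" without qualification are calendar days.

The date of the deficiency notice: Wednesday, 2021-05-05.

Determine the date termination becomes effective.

The last day of the acceptance period: counting 3 business days from Wednesday, 2021-05-05 (May 6, May 7, May 10, skipping weekends) reaches Monday, 2021-05-10.
Adding 92 calendar days to 2021-05-10 gives 2021-08-10, which is the last day of the revision period.
Adding 10 calendar days to 2021-08-10 gives 2021-08-20, which is the date termination becomes effective. 2021-08-20 is a Friday, so no roll-forward applies.

2021-08-20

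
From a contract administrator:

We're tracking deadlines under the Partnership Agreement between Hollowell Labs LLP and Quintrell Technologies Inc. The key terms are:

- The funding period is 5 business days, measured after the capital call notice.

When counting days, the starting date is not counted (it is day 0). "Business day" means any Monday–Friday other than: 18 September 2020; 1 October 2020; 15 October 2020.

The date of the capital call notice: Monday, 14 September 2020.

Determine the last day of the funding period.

22 September 2020

From Monday, 14 September 2020, 5 business days (Sep 15, Sep 16, Sep 17, Sep 21, Sep 22, skipping weekends and the listed holiday on Sep 18) brings us to Tuesday, 22 September 2020, which is the last day of the funding period.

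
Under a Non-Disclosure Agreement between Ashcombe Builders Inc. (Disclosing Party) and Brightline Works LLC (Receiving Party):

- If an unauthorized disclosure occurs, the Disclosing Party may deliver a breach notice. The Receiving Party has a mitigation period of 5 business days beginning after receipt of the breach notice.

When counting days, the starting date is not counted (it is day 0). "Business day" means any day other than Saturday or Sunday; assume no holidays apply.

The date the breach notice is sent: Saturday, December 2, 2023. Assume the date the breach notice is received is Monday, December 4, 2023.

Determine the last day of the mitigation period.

The last day of the mitigation period: counting 5 business days from Monday, December 4, 2023 (Dec 5, Dec 6, Dec 7, Dec 8, Dec 11, skipping weekends) reaches Monday, December 11, 2023.

December 11, 2023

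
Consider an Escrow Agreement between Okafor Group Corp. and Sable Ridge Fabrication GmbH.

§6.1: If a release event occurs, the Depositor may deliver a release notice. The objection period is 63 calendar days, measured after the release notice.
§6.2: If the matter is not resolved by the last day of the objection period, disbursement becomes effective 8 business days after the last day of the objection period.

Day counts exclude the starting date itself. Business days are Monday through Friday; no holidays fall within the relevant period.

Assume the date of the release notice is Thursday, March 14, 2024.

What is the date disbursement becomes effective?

May 28, 2024

The last day of the objection period: 63 calendar days after March 14, 2024 is May 16, 2024.
The date disbursement becomes effective: counting 8 business days from Thursday, May 16, 2024 (May 17, May 20, May 21, May 22, May 23, May 24, May 27, May 28, skipping weekends) reaches Tuesday, May 28, 2024.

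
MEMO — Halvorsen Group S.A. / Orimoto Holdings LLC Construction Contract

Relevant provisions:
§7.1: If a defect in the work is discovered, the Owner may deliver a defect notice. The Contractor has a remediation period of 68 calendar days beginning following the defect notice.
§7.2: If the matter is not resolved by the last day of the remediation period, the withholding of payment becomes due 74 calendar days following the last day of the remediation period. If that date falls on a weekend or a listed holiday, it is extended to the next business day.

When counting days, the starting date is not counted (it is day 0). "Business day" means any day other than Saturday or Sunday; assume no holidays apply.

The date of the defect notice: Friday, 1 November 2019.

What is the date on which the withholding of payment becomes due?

Adding 68 calendar days to 1 November 2019 gives 8 January 2020, which is the last day of the remediation period.
The date on which the withholding of payment becomes due: 8 January 2020 + 74 days = 22 March 2020. That falls on a Sunday, so it rolls to the next business day, Monday, 23 March 2020.

23 March 2020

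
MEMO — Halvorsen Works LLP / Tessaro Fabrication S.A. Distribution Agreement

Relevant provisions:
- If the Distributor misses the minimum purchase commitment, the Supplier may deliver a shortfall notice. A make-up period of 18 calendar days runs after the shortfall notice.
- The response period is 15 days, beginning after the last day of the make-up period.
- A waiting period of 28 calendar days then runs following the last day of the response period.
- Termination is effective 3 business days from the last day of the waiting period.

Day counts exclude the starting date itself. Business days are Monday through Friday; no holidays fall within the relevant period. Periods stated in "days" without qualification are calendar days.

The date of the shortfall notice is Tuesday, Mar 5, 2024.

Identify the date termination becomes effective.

May 8, 2024

The last day of the make-up period: Mar 5, 2024 + 18 days = Mar 23, 2024.
The last day of the response period: Mar 23, 2024 + 15 days = Apr 7, 2024.
The last day of the waiting period: 28 calendar days after Apr 7, 2024 is May 5, 2024.
The date termination becomes effective: 3 business days after Sunday, May 5, 2024, skipping weekends — May 6, May 7, May 8 — lands on Wednesday, May 8, 2024.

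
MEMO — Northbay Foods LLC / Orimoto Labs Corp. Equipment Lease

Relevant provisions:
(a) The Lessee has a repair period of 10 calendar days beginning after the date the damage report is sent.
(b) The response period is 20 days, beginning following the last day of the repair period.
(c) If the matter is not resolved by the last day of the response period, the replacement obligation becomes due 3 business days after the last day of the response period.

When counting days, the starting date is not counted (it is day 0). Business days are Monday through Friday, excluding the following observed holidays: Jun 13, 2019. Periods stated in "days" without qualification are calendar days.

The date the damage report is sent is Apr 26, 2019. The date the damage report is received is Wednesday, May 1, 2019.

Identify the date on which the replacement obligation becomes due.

May 29, 2019

The last day of the repair period: 10 calendar days after Apr 26, 2019 is May 6, 2019.
The last day of the response period: May 6, 2019 + 20 days = May 26, 2019.
From Sunday, May 26, 2019, 3 business days (May 27, May 28, May 29, skipping weekends) brings us to Wednesday, May 29, 2019, which is the date on which the replacement obligation becomes due.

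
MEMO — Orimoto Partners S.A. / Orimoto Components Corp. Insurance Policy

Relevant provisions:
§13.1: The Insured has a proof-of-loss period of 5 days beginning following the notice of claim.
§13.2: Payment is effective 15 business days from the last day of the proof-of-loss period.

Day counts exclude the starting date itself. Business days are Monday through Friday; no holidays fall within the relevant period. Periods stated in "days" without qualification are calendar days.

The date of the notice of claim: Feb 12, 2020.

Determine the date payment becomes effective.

The last day of the proof-of-loss period: Feb 12, 2020 + 5 days = Feb 17, 2020.
The date payment becomes effective: 15 business days after Monday, Feb 17, 2020, skipping weekends — Feb 18, Feb 19, Feb 20, Feb 21, …, Mar 5, Mar 6, Mar 9 — lands on Monday, Mar 9, 2020.

Mar 9, 2020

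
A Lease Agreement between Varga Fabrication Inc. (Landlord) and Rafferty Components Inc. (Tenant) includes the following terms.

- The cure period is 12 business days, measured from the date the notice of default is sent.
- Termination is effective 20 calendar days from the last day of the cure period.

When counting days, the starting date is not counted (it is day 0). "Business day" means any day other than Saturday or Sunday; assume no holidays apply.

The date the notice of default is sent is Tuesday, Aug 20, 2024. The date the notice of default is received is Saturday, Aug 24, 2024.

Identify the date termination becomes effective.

The last day of the cure period: counting 12 business days from Tuesday, Aug 20, 2024 (Aug 21, Aug 22, Aug 23, Aug 26, …, Sep 3, Sep 4, Sep 5, skipping weekends) reaches Thursday, Sep 5, 2024.
The date termination becomes effective: Sep 5, 2024 + 20 days = Sep 25, 2024.

Sep 25, 2024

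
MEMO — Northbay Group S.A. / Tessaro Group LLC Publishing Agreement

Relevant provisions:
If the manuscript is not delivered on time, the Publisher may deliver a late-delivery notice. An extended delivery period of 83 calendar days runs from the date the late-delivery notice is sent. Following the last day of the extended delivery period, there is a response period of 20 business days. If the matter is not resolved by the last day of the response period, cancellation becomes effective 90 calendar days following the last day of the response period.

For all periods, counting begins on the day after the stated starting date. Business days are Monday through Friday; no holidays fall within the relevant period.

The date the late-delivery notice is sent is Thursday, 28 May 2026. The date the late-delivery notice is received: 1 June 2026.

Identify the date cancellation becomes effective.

15 December 2026

Adding 83 calendar days to 28 May 2026 gives 19 August 2026, which is the last day of the extended delivery period.
The last day of the response period: 20 business days after Wednesday, 19 August 2026, skipping weekends — Aug 20, Aug 21, Aug 24, Aug 25, …, Sep 14, Sep 15, Sep 16 — lands on Wednesday, 16 September 2026.
Adding 90 calendar days to 16 September 2026 gives 15 December 2026, which is the date cancellation becomes effective.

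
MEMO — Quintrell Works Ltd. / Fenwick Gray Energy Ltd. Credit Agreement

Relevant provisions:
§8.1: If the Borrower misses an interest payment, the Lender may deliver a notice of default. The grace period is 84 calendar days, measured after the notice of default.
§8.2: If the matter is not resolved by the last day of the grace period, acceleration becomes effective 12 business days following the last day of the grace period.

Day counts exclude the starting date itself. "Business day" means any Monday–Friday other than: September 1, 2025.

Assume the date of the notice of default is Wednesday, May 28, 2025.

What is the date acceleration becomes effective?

September 8, 2025

Adding 84 calendar days to May 28, 2025 gives August 20, 2025, which is the last day of the grace period.
From Wednesday, August 20, 2025, 12 business days (Aug 21, Aug 22, Aug 25, Aug 26, …, Sep 4, Sep 5, Sep 8, skipping weekends and the listed holiday on Sep 1) brings us to Monday, September 8, 2025, which is the date acceleration becomes effective.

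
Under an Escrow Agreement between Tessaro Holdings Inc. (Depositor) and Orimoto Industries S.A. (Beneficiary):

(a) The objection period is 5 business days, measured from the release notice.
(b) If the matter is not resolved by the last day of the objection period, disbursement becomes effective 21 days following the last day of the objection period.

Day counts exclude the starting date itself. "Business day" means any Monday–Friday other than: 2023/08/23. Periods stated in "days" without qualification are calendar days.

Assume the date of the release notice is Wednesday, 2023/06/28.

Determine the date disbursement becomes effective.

The last day of the objection period: 5 business days after Wednesday, 2023/06/28, skipping weekends — Jun 29, Jun 30, Jul 3, Jul 4, Jul 5 — lands on Wednesday, 2023/07/05.
Adding 21 calendar days to 2023/07/05 gives 2023/07/26, which is the date disbursement becomes effective.

2023/07/26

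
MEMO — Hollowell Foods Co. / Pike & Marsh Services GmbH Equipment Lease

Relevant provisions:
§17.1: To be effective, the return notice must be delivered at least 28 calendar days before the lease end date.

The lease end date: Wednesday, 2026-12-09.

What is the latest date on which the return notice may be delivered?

Counting back 28 calendar days from 2026-12-09 gives 2026-11-11.

2026-11-11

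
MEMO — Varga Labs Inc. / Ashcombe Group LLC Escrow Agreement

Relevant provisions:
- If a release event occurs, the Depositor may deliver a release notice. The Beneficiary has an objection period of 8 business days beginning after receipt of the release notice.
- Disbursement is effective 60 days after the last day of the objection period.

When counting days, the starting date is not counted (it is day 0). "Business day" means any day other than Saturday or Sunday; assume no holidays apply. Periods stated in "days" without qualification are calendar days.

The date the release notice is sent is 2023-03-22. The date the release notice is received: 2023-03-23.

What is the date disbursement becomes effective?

2023-06-03

The last day of the objection period: counting 8 business days from Thursday, 2023-03-23 (Mar 24, Mar 27, Mar 28, Mar 29, Mar 30, Mar 31, Apr 3, Apr 4, skipping weekends) reaches Tuesday, 2023-04-04.
The date disbursement becomes effective: 2023-04-04 + 60 days = 2023-06-03.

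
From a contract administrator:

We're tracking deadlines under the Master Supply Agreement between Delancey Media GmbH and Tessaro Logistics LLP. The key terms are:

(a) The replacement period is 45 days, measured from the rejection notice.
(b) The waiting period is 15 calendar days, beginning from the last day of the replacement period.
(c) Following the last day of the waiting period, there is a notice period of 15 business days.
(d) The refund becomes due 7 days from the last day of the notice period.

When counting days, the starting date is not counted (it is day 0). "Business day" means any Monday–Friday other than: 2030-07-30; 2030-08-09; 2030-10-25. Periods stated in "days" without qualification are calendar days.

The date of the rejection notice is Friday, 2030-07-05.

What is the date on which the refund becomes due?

2030-10-01

The last day of the replacement period: 2030-07-05 + 45 days = 2030-08-19.
The last day of the waiting period: 2030-08-19 + 15 days = 2030-09-03.
The last day of the notice period: 15 business days after Tuesday, 2030-09-03, skipping weekends — Sep 4, Sep 5, Sep 6, Sep 9, …, Sep 20, Sep 23, Sep 24 — lands on Tuesday, 2030-09-24.
Adding 7 calendar days to 2030-09-24 gives 2030-10-01, which is the date on which the refund becomes due.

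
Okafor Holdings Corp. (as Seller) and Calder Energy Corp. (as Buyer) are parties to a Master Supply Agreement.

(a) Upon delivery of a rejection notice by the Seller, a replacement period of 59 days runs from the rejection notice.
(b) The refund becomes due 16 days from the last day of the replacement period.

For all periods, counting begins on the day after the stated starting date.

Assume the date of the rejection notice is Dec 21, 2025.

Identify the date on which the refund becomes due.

Adding 59 calendar days to Dec 21, 2025 gives Feb 18, 2026, which is the last day of the replacement period.
The date on which the refund becomes due: 16 calendar days after Feb 18, 2026 is Mar 6, 2026.

Mar 6, 2026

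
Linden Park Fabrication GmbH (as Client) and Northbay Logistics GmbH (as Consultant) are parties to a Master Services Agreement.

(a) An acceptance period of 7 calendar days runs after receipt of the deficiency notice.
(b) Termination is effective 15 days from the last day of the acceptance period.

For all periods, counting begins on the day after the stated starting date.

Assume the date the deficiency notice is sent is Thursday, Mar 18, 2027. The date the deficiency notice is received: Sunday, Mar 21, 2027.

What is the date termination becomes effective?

Apr 12, 2027

The last day of the acceptance period: Mar 21, 2027 + 7 days = Mar 28, 2027.
The date termination becomes effective: Mar 28, 2027 + 15 days = Apr 12, 2027.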